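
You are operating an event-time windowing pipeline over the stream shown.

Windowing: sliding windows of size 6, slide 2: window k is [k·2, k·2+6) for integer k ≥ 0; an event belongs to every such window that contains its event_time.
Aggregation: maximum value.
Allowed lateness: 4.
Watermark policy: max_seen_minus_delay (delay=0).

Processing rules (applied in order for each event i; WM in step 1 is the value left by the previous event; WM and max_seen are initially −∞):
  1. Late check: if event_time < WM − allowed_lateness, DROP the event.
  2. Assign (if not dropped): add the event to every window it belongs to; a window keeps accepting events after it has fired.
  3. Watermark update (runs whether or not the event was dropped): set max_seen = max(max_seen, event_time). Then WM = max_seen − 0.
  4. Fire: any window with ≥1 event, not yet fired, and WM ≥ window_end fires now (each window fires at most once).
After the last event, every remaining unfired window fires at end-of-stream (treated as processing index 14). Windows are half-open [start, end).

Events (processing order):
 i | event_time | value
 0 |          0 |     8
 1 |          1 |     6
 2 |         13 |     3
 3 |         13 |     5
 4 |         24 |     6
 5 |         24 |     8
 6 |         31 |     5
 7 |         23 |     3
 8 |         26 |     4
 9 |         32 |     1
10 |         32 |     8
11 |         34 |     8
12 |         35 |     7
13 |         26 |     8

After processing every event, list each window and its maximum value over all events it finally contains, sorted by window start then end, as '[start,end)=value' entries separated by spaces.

[0,6)=8 [8,14)=5 [10,16)=5 [12,18)=5 [20,26)=8 [22,28)=8 [24,30)=8 [26,32)=5 [28,34)=8 [30,36)=8 [32,38)=8 [34,40)=8

i=0 t=0 v=8: → [0,6); WM=0
i=1 t=1 v=6: → [0,6); WM=1
i=2 t=13 v=3: → [12,18),[10,16),[8,14); WM=13; [0,6) fires=8
i=3 t=13 v=5: → [12,18),[10,16),[8,14); WM=13
i=4 t=24 v=6: → [24,30),[22,28),[20,26); WM=24; [8,14) fires=5 [10,16) fires=5 [12,18) fires=5
i=5 t=24 v=8: → [24,30),[22,28),[20,26); WM=24
i=6 t=31 v=5: → [30,36),[28,34),[26,32); WM=31; [20,26) fires=8 [22,28) fires=8 [24,30) fires=8
i=7 t=23 v=3: DROP (t<31-4); WM=31
i=8 t=26 v=4: DROP (t<31-4); WM=31
i=9 t=32 v=1: → [32,38),[30,36),[28,34); WM=32; [26,32) fires=5
i=10 t=32 v=8: → [32,38),[30,36),[28,34); WM=32
i=11 t=34 v=8: → [34,40),[32,38),[30,36); WM=34; [28,34) fires=8
i=12 t=35 v=7: → [34,40),[32,38),[30,36); WM=35
i=13 t=26 v=8: DROP (t<35-4); WM=35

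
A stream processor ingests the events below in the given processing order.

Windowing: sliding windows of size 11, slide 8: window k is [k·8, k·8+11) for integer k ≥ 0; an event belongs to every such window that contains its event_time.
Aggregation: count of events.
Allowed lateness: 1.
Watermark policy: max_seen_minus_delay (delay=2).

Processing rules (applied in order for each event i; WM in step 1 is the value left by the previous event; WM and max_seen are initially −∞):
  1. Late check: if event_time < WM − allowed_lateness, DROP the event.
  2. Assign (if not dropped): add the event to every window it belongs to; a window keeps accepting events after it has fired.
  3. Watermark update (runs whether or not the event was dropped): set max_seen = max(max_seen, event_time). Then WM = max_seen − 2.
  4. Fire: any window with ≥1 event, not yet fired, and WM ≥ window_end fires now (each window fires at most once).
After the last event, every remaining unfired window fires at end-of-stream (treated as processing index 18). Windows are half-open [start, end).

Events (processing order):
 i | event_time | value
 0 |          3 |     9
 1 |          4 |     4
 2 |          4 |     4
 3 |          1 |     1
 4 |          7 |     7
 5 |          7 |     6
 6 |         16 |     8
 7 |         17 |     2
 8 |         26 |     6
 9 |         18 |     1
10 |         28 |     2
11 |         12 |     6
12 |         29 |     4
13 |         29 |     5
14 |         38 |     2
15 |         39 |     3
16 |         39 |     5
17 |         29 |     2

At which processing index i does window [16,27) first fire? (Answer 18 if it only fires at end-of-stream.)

i=0 t=3 v=9: → [0,11); WM=1
i=1 t=4 v=4: → [0,11); WM=2
i=2 t=4 v=4: → [0,11); WM=2
i=3 t=1 v=1: → [0,11); WM=2
i=4 t=7 v=7: → [0,11); WM=5
i=5 t=7 v=6: → [0,11); WM=5
i=6 t=16 v=8: → [16,27),[8,19); WM=14; [0,11) fires=6
i=7 t=17 v=2: → [16,27),[8,19); WM=15
i=8 t=26 v=6: → [24,35),[16,27); WM=24; [8,19) fires=2
i=9 t=18 v=1: DROP (t<24-1); WM=24
i=10 t=28 v=2: → [24,35); WM=26
i=11 t=12 v=6: DROP (t<26-1); WM=26
i=12 t=29 v=4: → [24,35); WM=27; [16,27) fires=3
i=13 t=29 v=5: → [24,35); WM=27
i=14 t=38 v=2: → [32,43); WM=36; [24,35) fires=4
i=15 t=39 v=3: → [32,43); WM=37
i=16 t=39 v=5: → [32,43); WM=37
i=17 t=29 v=2: DROP (t<37-1); WM=37

12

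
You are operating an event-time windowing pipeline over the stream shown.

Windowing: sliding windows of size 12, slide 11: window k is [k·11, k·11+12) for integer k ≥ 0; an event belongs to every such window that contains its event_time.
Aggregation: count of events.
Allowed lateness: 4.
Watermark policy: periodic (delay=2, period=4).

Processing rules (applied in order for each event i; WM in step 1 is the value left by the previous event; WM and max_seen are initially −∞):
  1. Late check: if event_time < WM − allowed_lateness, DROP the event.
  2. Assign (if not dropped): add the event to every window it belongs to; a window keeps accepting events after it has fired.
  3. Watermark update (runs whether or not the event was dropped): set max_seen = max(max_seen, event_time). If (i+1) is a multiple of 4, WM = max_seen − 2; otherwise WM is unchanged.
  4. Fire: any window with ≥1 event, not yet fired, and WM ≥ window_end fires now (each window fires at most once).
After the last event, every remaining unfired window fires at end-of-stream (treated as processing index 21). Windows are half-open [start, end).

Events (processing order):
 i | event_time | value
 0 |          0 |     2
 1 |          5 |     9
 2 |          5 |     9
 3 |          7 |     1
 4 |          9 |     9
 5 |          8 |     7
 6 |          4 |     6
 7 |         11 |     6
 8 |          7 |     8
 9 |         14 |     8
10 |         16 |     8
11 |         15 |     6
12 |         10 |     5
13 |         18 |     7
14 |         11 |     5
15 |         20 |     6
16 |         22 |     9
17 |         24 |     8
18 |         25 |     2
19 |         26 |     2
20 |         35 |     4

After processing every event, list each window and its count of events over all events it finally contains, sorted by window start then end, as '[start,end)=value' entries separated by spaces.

i=0 t=0 v=2: → [0,12); WM=−∞
i=1 t=5 v=9: → [0,12); WM=−∞
i=2 t=5 v=9: → [0,12); WM=−∞
i=3 t=7 v=1: → [0,12); WM=5
i=4 t=9 v=9: → [0,12); WM=5
i=5 t=8 v=7: → [0,12); WM=5
i=6 t=4 v=6: → [0,12); WM=5
i=7 t=11 v=6: → [11,23),[0,12); WM=9
i=8 t=7 v=8: → [0,12); WM=9
i=9 t=14 v=8: → [11,23); WM=9
i=10 t=16 v=8: → [11,23); WM=9
i=11 t=15 v=6: → [11,23); WM=14; [0,12) fires=9
i=12 t=10 v=5: → [0,12); WM=14
i=13 t=18 v=7: → [11,23); WM=14
i=14 t=11 v=5: → [11,23),[0,12); WM=14
i=15 t=20 v=6: → [11,23); WM=18
i=16 t=22 v=9: → [22,34),[11,23); WM=18
i=17 t=24 v=8: → [22,34); WM=18
i=18 t=25 v=2: → [22,34); WM=18
i=19 t=26 v=2: → [22,34); WM=24; [11,23) fires=8
i=20 t=35 v=4: → [33,45); WM=24

[0,12)=11 [11,23)=8 [22,34)=4 [33,45)=1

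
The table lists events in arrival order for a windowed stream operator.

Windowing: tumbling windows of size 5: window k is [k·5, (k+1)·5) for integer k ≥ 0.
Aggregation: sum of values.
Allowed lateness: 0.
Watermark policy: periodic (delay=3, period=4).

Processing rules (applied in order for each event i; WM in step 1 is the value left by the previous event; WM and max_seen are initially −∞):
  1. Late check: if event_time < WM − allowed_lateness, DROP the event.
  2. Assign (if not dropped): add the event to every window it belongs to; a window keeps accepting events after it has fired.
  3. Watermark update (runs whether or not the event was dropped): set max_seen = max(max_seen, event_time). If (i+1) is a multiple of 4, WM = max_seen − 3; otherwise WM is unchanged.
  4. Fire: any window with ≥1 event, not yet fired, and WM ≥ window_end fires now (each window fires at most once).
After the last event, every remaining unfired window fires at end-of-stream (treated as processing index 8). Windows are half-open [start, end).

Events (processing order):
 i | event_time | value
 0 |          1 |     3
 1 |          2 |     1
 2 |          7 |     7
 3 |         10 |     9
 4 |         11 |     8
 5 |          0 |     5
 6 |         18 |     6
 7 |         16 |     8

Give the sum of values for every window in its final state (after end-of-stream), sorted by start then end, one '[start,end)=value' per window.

[0,5)=4 [5,10)=7 [10,15)=17 [15,20)=14

i=0 t=1 v=3: → [0,5); WM=−∞
i=1 t=2 v=1: → [0,5); WM=−∞
i=2 t=7 v=7: → [5,10); WM=−∞
i=3 t=10 v=9: → [10,15); WM=7; [0,5) fires=4
i=4 t=11 v=8: → [10,15); WM=7
i=5 t=0 v=5: DROP (t<7-0); WM=7
i=6 t=18 v=6: → [15,20); WM=7
i=7 t=16 v=8: → [15,20); WM=15; [5,10) fires=7 [10,15) fires=17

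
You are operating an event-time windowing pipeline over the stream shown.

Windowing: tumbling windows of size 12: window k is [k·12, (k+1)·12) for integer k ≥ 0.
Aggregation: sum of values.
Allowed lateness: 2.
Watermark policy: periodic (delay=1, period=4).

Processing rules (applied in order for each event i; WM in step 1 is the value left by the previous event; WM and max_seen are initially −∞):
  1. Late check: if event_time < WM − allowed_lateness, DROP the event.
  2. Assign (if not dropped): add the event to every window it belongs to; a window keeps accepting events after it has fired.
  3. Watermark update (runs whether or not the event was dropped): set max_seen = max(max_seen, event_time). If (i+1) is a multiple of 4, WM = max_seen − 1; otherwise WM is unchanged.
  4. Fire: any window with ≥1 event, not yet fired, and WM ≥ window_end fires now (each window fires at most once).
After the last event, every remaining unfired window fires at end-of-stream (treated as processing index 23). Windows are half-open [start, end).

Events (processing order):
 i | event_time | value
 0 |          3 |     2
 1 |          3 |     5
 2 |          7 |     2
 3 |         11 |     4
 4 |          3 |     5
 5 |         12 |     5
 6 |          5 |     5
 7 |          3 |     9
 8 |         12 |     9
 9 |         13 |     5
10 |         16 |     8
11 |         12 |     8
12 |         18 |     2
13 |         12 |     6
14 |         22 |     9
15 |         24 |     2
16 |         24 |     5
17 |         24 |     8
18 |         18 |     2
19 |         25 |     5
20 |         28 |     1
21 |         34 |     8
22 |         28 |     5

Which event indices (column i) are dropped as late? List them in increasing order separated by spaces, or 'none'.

i=0 t=3 v=2: → [0,12); WM=−∞
i=1 t=3 v=5: → [0,12); WM=−∞
i=2 t=7 v=2: → [0,12); WM=−∞
i=3 t=11 v=4: → [0,12); WM=10
i=4 t=3 v=5: DROP (t<10-2); WM=10
i=5 t=12 v=5: → [12,24); WM=10
i=6 t=5 v=5: DROP (t<10-2); WM=10
i=7 t=3 v=9: DROP (t<10-2); WM=11
i=8 t=12 v=9: → [12,24); WM=11
i=9 t=13 v=5: → [12,24); WM=11
i=10 t=16 v=8: → [12,24); WM=11
i=11 t=12 v=8: → [12,24); WM=15; [0,12) fires=13
i=12 t=18 v=2: → [12,24); WM=15
i=13 t=12 v=6: DROP (t<15-2); WM=15
i=14 t=22 v=9: → [12,24); WM=15
i=15 t=24 v=2: → [24,36); WM=23
i=16 t=24 v=5: → [24,36); WM=23
i=17 t=24 v=8: → [24,36); WM=23
i=18 t=18 v=2: DROP (t<23-2); WM=23
i=19 t=25 v=5: → [24,36); WM=24; [12,24) fires=46
i=20 t=28 v=1: → [24,36); WM=24
i=21 t=34 v=8: → [24,36); WM=24
i=22 t=28 v=5: → [24,36); WM=24

4 6 7 13 18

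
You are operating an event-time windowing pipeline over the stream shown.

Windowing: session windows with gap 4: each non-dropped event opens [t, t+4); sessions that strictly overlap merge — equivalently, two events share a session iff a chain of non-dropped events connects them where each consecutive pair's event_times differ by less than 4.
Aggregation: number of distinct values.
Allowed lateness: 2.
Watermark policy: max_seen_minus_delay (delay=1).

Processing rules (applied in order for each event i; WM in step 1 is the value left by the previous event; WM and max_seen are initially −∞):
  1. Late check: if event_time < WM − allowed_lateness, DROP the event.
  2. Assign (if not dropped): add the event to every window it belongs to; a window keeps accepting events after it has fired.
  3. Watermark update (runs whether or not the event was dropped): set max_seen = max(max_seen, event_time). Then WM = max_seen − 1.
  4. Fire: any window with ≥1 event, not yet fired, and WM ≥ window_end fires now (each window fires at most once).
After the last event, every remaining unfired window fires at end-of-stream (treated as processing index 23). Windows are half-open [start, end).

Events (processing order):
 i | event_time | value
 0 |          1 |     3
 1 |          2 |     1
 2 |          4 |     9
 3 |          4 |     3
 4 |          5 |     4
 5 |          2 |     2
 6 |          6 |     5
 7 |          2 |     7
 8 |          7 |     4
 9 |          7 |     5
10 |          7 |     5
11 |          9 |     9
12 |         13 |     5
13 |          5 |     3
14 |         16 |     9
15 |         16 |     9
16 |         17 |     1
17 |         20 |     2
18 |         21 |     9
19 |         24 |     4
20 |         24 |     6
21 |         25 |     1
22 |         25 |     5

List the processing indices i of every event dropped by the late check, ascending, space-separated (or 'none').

i=0 t=1 v=3: → [1,5); WM=0
i=1 t=2 v=1: → [1,6); WM=1
i=2 t=4 v=9: → [1,8); WM=3
i=3 t=4 v=3: → [1,8); WM=3
i=4 t=5 v=4: → [1,9); WM=4
i=5 t=2 v=2: → [1,9); WM=4
i=6 t=6 v=5: → [1,10); WM=5
i=7 t=2 v=7: DROP (t<5-2); WM=5
i=8 t=7 v=4: → [1,11); WM=6
i=9 t=7 v=5: → [1,11); WM=6
i=10 t=7 v=5: → [1,11); WM=6
i=11 t=9 v=9: → [1,13); WM=8
i=12 t=13 v=5: → [13,17); WM=12
i=13 t=5 v=3: DROP (t<12-2); WM=12
i=14 t=16 v=9: → [13,20); WM=15
i=15 t=16 v=9: → [13,20); WM=15
i=16 t=17 v=1: → [13,21); WM=16
i=17 t=20 v=2: → [13,24); WM=19
i=18 t=21 v=9: → [13,25); WM=20
i=19 t=24 v=4: → [13,28); WM=23
i=20 t=24 v=6: → [13,28); WM=23
i=21 t=25 v=1: → [13,29); WM=24
i=22 t=25 v=5: → [13,29); WM=24

7 13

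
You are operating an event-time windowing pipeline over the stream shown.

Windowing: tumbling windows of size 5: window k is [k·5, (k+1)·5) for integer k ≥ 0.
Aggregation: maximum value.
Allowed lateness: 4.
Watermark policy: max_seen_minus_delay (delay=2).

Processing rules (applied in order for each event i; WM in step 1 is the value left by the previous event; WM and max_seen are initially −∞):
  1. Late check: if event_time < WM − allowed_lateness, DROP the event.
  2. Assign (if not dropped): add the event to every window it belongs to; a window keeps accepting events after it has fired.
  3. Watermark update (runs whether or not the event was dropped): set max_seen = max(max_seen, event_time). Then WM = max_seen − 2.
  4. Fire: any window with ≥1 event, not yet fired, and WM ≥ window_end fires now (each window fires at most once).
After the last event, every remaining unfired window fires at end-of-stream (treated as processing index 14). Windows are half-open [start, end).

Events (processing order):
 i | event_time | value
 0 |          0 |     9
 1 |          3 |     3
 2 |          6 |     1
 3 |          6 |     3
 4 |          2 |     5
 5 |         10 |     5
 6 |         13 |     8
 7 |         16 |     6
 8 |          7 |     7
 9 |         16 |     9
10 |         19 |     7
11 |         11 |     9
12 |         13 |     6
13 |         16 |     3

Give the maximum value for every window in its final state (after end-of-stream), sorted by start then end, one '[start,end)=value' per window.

i=0 t=0 v=9: → [0,5); WM=-2
i=1 t=3 v=3: → [0,5); WM=1
i=2 t=6 v=1: → [5,10); WM=4
i=3 t=6 v=3: → [5,10); WM=4
i=4 t=2 v=5: → [0,5); WM=4
i=5 t=10 v=5: → [10,15); WM=8; [0,5) fires=9
i=6 t=13 v=8: → [10,15); WM=11; [5,10) fires=3
i=7 t=16 v=6: → [15,20); WM=14
i=8 t=7 v=7: DROP (t<14-4); WM=14
i=9 t=16 v=9: → [15,20); WM=14
i=10 t=19 v=7: → [15,20); WM=17; [10,15) fires=8
i=11 t=11 v=9: DROP (t<17-4); WM=17
i=12 t=13 v=6: → [10,15); WM=17
i=13 t=16 v=3: → [15,20); WM=17

[0,5)=9 [5,10)=3 [10,15)=8 [15,20)=9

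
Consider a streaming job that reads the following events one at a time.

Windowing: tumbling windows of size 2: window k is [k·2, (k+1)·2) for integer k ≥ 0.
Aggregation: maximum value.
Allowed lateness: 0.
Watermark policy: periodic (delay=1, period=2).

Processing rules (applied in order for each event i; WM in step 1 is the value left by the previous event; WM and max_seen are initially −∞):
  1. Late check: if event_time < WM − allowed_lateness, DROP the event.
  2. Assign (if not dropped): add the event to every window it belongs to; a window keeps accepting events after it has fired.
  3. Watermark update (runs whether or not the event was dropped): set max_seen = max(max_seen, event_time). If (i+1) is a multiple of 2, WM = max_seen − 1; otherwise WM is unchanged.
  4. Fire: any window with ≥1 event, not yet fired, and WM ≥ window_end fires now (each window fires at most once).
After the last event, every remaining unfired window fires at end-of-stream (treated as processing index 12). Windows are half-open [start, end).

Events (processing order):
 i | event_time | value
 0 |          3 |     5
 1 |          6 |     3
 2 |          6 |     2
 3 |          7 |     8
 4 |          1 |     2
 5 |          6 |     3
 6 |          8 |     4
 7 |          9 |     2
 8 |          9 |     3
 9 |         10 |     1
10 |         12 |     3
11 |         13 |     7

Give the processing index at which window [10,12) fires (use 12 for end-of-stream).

i=0 t=3 v=5: → [2,4); WM=−∞
i=1 t=6 v=3: → [6,8); WM=5; [2,4) fires=5
i=2 t=6 v=2: → [6,8); WM=5
i=3 t=7 v=8: → [6,8); WM=6
i=4 t=1 v=2: DROP (t<6-0); WM=6
i=5 t=6 v=3: → [6,8); WM=6
i=6 t=8 v=4: → [8,10); WM=6
i=7 t=9 v=2: → [8,10); WM=8; [6,8) fires=8
i=8 t=9 v=3: → [8,10); WM=8
i=9 t=10 v=1: → [10,12); WM=9
i=10 t=12 v=3: → [12,14); WM=9
i=11 t=13 v=7: → [12,14); WM=12; [8,10) fires=4 [10,12) fires=1

11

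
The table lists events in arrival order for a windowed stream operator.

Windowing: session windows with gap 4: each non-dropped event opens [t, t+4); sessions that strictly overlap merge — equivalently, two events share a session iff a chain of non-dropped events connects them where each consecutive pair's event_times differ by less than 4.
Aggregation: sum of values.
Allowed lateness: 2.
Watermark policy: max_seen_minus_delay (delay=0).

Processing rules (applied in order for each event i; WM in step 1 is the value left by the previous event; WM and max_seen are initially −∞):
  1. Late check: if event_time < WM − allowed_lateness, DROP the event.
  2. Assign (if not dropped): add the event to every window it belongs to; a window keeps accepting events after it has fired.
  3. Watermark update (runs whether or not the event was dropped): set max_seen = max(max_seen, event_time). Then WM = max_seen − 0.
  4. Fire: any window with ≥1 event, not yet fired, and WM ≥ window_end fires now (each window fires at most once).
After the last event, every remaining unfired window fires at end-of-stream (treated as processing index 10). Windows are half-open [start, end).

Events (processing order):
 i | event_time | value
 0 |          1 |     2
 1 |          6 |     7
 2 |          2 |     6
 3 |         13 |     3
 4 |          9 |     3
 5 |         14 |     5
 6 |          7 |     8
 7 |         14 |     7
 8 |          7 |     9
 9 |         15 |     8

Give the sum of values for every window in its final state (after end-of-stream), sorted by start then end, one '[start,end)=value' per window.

[1,5)=2 [6,10)=7 [13,19)=23

i=0 t=1 v=2: → [1,5); WM=1
i=1 t=6 v=7: → [6,10); WM=6
i=2 t=2 v=6: DROP (t<6-2); WM=6
i=3 t=13 v=3: → [13,17); WM=13
i=4 t=9 v=3: DROP (t<13-2); WM=13
i=5 t=14 v=5: → [13,18); WM=14
i=6 t=7 v=8: DROP (t<14-2); WM=14
i=7 t=14 v=7: → [13,18); WM=14
i=8 t=7 v=9: DROP (t<14-2); WM=14
i=9 t=15 v=8: → [13,19); WM=15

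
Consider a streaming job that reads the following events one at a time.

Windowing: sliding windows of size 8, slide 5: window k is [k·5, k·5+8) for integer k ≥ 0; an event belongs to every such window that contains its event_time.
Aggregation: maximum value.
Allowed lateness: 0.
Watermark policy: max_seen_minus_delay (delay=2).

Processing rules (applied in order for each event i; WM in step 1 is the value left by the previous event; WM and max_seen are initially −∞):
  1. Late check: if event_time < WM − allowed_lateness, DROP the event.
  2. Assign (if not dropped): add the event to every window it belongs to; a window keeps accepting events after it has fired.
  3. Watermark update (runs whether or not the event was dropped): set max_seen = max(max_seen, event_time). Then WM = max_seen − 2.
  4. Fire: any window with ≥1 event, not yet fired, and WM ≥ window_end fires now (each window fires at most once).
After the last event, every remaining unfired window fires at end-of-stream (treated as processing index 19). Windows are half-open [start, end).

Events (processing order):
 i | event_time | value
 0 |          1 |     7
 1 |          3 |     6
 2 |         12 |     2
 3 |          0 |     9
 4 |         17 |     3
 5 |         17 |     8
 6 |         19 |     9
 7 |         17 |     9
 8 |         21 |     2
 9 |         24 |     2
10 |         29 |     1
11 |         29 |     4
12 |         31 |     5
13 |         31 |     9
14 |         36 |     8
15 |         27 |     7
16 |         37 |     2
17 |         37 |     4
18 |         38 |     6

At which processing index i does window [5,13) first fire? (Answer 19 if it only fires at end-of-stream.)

i=0 t=1 v=7: → [0,8); WM=-1
i=1 t=3 v=6: → [0,8); WM=1
i=2 t=12 v=2: → [10,18),[5,13); WM=10; [0,8) fires=7
i=3 t=0 v=9: DROP (t<10-0); WM=10
i=4 t=17 v=3: → [15,23),[10,18); WM=15; [5,13) fires=2
i=5 t=17 v=8: → [15,23),[10,18); WM=15
i=6 t=19 v=9: → [15,23); WM=17
i=7 t=17 v=9: → [15,23),[10,18); WM=17
i=8 t=21 v=2: → [20,28),[15,23); WM=19; [10,18) fires=9
i=9 t=24 v=2: → [20,28); WM=22
i=10 t=29 v=1: → [25,33); WM=27; [15,23) fires=9
i=11 t=29 v=4: → [25,33); WM=27
i=12 t=31 v=5: → [30,38),[25,33); WM=29; [20,28) fires=2
i=13 t=31 v=9: → [30,38),[25,33); WM=29
i=14 t=36 v=8: → [35,43),[30,38); WM=34; [25,33) fires=9
i=15 t=27 v=7: DROP (t<34-0); WM=34
i=16 t=37 v=2: → [35,43),[30,38); WM=35
i=17 t=37 v=4: → [35,43),[30,38); WM=35
i=18 t=38 v=6: → [35,43); WM=36

4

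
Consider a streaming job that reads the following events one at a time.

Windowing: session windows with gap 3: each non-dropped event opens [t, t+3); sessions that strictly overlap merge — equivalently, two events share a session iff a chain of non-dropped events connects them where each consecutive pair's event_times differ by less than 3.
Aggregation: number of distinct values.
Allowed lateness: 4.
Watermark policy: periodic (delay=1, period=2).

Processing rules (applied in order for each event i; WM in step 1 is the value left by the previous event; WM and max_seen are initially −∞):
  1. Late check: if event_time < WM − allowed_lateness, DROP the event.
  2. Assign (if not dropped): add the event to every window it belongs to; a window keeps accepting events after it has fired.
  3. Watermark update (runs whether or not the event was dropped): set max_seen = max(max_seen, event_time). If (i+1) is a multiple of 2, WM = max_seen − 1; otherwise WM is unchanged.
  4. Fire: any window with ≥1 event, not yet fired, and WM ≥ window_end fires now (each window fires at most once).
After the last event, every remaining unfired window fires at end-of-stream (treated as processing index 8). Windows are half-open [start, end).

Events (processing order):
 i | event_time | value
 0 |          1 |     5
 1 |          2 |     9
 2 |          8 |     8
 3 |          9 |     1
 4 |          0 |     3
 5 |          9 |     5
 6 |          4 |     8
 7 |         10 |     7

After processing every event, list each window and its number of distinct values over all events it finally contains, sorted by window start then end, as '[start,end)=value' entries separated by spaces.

[1,7)=3 [8,13)=4

i=0 t=1 v=5: → [1,4); WM=−∞
i=1 t=2 v=9: → [1,5); WM=1
i=2 t=8 v=8: → [8,11); WM=1
i=3 t=9 v=1: → [8,12); WM=8
i=4 t=0 v=3: DROP (t<8-4); WM=8
i=5 t=9 v=5: → [8,12); WM=8
i=6 t=4 v=8: → [1,7); WM=8
i=7 t=10 v=7: → [8,13); WM=9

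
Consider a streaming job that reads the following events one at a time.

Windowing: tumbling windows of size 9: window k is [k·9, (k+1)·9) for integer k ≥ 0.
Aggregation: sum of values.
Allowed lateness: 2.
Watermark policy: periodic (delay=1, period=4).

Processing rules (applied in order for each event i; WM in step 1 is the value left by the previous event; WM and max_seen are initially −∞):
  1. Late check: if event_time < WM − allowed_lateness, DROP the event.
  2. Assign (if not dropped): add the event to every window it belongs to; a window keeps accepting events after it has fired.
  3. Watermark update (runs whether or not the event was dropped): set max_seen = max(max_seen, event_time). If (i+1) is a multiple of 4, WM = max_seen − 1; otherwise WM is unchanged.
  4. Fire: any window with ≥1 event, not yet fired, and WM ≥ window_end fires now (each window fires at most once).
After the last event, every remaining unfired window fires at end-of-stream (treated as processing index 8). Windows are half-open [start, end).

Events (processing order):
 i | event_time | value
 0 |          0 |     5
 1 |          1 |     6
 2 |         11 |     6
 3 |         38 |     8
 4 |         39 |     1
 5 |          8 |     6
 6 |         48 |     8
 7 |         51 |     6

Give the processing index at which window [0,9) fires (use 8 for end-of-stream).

3

i=0 t=0 v=5: → [0,9); WM=−∞
i=1 t=1 v=6: → [0,9); WM=−∞
i=2 t=11 v=6: → [9,18); WM=−∞
i=3 t=38 v=8: → [36,45); WM=37; [0,9) fires=11 [9,18) fires=6
i=4 t=39 v=1: → [36,45); WM=37
i=5 t=8 v=6: DROP (t<37-2); WM=37
i=6 t=48 v=8: → [45,54); WM=37
i=7 t=51 v=6: → [45,54); WM=50; [36,45) fires=9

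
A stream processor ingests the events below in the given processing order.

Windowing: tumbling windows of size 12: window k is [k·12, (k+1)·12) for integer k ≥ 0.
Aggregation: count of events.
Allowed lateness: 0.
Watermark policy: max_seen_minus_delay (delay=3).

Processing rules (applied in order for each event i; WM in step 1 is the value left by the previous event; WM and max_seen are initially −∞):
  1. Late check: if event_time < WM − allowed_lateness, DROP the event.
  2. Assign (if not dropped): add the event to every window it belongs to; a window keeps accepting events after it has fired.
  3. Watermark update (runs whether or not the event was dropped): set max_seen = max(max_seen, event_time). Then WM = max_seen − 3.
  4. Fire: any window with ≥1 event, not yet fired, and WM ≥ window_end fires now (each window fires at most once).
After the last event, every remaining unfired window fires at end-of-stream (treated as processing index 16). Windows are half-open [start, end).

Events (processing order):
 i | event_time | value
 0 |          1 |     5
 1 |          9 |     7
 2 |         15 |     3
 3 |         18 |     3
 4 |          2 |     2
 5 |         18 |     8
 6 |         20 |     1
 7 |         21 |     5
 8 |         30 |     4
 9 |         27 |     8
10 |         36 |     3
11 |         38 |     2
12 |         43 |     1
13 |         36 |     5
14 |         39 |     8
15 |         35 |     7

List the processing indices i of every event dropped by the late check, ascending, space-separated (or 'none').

i=0 t=1 v=5: → [0,12); WM=-2
i=1 t=9 v=7: → [0,12); WM=6
i=2 t=15 v=3: → [12,24); WM=12; [0,12) fires=2
i=3 t=18 v=3: → [12,24); WM=15
i=4 t=2 v=2: DROP (t<15-0); WM=15
i=5 t=18 v=8: → [12,24); WM=15
i=6 t=20 v=1: → [12,24); WM=17
i=7 t=21 v=5: → [12,24); WM=18
i=8 t=30 v=4: → [24,36); WM=27; [12,24) fires=5
i=9 t=27 v=8: → [24,36); WM=27
i=10 t=36 v=3: → [36,48); WM=33
i=11 t=38 v=2: → [36,48); WM=35
i=12 t=43 v=1: → [36,48); WM=40; [24,36) fires=2
i=13 t=36 v=5: DROP (t<40-0); WM=40
i=14 t=39 v=8: DROP (t<40-0); WM=40
i=15 t=35 v=7: DROP (t<40-0); WM=40

4 13 14 15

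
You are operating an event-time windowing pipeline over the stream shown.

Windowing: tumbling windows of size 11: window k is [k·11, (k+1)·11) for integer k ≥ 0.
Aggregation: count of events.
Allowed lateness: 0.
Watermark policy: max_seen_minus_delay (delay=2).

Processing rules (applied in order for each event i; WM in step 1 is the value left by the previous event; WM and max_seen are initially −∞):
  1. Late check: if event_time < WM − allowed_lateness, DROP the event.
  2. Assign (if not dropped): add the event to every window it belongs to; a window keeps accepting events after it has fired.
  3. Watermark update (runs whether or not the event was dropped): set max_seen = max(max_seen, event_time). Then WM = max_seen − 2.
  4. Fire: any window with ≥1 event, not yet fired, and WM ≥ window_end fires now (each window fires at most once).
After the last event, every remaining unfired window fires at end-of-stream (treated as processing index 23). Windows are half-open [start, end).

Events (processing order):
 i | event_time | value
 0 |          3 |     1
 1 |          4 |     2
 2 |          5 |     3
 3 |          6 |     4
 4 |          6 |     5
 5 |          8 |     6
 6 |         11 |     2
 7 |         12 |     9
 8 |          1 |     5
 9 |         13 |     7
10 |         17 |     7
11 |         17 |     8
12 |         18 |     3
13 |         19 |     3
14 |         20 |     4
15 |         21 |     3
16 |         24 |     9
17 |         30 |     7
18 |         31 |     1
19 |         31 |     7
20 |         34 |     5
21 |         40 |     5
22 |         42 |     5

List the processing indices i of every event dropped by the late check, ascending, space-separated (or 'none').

i=0 t=3 v=1: → [0,11); WM=1
i=1 t=4 v=2: → [0,11); WM=2
i=2 t=5 v=3: → [0,11); WM=3
i=3 t=6 v=4: → [0,11); WM=4
i=4 t=6 v=5: → [0,11); WM=4
i=5 t=8 v=6: → [0,11); WM=6
i=6 t=11 v=2: → [11,22); WM=9
i=7 t=12 v=9: → [11,22); WM=10
i=8 t=1 v=5: DROP (t<10-0); WM=10
i=9 t=13 v=7: → [11,22); WM=11; [0,11) fires=6
i=10 t=17 v=7: → [11,22); WM=15
i=11 t=17 v=8: → [11,22); WM=15
i=12 t=18 v=3: → [11,22); WM=16
i=13 t=19 v=3: → [11,22); WM=17
i=14 t=20 v=4: → [11,22); WM=18
i=15 t=21 v=3: → [11,22); WM=19
i=16 t=24 v=9: → [22,33); WM=22; [11,22) fires=9
i=17 t=30 v=7: → [22,33); WM=28
i=18 t=31 v=1: → [22,33); WM=29
i=19 t=31 v=7: → [22,33); WM=29
i=20 t=34 v=5: → [33,44); WM=32
i=21 t=40 v=5: → [33,44); WM=38; [22,33) fires=4
i=22 t=42 v=5: → [33,44); WM=40

8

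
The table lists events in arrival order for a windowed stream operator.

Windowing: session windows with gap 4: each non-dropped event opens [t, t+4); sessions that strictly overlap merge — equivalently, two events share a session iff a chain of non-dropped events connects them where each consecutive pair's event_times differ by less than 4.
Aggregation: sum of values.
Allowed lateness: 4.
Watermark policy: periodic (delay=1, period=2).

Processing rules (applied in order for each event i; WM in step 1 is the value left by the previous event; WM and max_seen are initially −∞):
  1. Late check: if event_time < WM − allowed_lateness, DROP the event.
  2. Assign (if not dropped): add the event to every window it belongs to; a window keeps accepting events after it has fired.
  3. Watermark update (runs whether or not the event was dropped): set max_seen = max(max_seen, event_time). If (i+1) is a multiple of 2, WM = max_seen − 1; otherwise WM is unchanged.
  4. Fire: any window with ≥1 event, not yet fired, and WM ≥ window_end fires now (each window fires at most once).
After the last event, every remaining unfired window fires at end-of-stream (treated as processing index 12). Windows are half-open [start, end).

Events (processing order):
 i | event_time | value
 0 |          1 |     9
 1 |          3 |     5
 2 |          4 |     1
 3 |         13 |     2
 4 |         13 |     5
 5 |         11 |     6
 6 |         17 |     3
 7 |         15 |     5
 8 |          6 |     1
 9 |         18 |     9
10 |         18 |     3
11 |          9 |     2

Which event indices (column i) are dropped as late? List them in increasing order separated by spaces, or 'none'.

8 11

i=0 t=1 v=9: → [1,5); WM=−∞
i=1 t=3 v=5: → [1,7); WM=2
i=2 t=4 v=1: → [1,8); WM=2
i=3 t=13 v=2: → [13,17); WM=12
i=4 t=13 v=5: → [13,17); WM=12
i=5 t=11 v=6: → [11,17); WM=12
i=6 t=17 v=3: → [17,21); WM=12
i=7 t=15 v=5: → [11,21); WM=16
i=8 t=6 v=1: DROP (t<16-4); WM=16
i=9 t=18 v=9: → [11,22); WM=17
i=10 t=18 v=3: → [11,22); WM=17
i=11 t=9 v=2: DROP (t<17-4); WM=17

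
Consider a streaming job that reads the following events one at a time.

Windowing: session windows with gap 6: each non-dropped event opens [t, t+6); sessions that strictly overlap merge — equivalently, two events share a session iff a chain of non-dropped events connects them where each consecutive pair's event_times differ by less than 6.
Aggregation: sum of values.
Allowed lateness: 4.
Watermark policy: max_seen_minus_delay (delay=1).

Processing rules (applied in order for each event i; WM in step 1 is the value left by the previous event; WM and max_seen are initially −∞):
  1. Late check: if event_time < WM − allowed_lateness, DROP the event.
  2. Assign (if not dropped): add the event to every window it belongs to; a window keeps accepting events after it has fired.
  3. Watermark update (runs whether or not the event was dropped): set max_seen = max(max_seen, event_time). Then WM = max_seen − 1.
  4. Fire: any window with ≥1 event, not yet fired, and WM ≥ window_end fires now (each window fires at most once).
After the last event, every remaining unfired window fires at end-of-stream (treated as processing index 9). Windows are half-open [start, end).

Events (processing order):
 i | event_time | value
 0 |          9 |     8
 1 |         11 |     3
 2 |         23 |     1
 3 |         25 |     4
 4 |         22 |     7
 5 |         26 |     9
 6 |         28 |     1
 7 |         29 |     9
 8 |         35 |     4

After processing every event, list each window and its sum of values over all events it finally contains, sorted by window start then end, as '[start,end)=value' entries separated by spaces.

[9,17)=11 [22,35)=31 [35,41)=4

i=0 t=9 v=8: → [9,15); WM=8
i=1 t=11 v=3: → [9,17); WM=10
i=2 t=23 v=1: → [23,29); WM=22
i=3 t=25 v=4: → [23,31); WM=24
i=4 t=22 v=7: → [22,31); WM=24
i=5 t=26 v=9: → [22,32); WM=25
i=6 t=28 v=1: → [22,34); WM=27
i=7 t=29 v=9: → [22,35); WM=28
i=8 t=35 v=4: → [35,41); WM=34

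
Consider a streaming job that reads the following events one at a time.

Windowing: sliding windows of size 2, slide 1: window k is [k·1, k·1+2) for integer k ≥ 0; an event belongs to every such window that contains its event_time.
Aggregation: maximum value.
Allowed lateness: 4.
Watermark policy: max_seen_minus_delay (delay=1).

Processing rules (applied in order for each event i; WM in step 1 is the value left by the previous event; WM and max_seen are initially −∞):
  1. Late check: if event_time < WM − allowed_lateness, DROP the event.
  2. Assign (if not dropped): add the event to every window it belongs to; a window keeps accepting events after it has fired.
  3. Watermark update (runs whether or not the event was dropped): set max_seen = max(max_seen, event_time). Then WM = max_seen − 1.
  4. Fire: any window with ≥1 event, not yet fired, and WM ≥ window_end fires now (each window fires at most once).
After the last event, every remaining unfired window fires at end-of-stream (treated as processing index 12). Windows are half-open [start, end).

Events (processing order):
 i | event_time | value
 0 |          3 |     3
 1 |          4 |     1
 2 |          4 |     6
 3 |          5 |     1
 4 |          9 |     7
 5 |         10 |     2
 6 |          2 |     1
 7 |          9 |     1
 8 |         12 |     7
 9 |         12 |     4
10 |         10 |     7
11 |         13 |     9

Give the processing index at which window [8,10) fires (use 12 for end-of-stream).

8

i=0 t=3 v=3: → [3,5),[2,4); WM=2
i=1 t=4 v=1: → [4,6),[3,5); WM=3
i=2 t=4 v=6: → [4,6),[3,5); WM=3
i=3 t=5 v=1: → [5,7),[4,6); WM=4; [2,4) fires=3
i=4 t=9 v=7: → [9,11),[8,10); WM=8; [3,5) fires=6 [4,6) fires=6 [5,7) fires=1
i=5 t=10 v=2: → [10,12),[9,11); WM=9
i=6 t=2 v=1: DROP (t<9-4); WM=9
i=7 t=9 v=1: → [9,11),[8,10); WM=9
i=8 t=12 v=7: → [12,14),[11,13); WM=11; [8,10) fires=7 [9,11) fires=7
i=9 t=12 v=4: → [12,14),[11,13); WM=11
i=10 t=10 v=7: → [10,12),[9,11); WM=11
i=11 t=13 v=9: → [13,15),[12,14); WM=12; [10,12) fires=7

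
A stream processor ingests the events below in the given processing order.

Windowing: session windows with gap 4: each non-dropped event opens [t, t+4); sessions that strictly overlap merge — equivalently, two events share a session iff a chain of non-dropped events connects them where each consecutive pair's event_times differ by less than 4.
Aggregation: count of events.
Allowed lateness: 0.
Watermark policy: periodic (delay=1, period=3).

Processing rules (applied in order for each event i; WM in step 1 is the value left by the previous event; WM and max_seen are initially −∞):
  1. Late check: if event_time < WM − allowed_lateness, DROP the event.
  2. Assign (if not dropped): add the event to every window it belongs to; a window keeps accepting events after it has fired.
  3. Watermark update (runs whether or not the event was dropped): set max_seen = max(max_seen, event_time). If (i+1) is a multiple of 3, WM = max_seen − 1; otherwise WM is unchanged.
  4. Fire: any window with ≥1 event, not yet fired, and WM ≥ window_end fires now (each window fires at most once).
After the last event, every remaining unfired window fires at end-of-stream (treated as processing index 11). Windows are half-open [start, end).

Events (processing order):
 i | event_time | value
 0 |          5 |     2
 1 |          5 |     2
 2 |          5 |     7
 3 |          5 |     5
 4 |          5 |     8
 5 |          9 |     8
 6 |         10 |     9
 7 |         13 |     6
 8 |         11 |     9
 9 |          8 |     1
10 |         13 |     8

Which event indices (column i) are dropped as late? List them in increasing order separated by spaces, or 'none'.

9

i=0 t=5 v=2: → [5,9); WM=−∞
i=1 t=5 v=2: → [5,9); WM=−∞
i=2 t=5 v=7: → [5,9); WM=4
i=3 t=5 v=5: → [5,9); WM=4
i=4 t=5 v=8: → [5,9); WM=4
i=5 t=9 v=8: → [9,13); WM=8
i=6 t=10 v=9: → [9,14); WM=8
i=7 t=13 v=6: → [9,17); WM=8
i=8 t=11 v=9: → [9,17); WM=12
i=9 t=8 v=1: DROP (t<12-0); WM=12
i=10 t=13 v=8: → [9,17); WM=12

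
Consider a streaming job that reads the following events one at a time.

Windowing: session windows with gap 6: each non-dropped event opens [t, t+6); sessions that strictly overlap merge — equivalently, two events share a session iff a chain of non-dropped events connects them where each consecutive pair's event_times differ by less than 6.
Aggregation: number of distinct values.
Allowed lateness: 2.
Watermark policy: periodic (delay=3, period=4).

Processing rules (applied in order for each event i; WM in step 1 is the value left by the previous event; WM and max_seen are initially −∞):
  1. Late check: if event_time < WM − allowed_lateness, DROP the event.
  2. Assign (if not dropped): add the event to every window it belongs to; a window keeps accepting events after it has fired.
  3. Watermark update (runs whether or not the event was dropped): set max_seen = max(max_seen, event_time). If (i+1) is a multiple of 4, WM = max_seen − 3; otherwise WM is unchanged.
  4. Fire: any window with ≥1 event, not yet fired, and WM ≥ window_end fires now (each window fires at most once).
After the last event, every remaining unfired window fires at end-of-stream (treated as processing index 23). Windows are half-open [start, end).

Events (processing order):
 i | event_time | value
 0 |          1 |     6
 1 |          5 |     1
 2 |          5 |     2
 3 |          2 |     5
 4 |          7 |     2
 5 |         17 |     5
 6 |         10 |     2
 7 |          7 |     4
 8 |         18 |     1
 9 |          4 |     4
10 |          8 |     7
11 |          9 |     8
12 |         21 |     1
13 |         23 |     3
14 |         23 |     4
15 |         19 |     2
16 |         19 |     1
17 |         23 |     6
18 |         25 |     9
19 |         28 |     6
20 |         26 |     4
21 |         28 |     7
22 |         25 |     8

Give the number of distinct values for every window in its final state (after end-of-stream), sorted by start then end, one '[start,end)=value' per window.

i=0 t=1 v=6: → [1,7); WM=−∞
i=1 t=5 v=1: → [1,11); WM=−∞
i=2 t=5 v=2: → [1,11); WM=−∞
i=3 t=2 v=5: → [1,11); WM=2
i=4 t=7 v=2: → [1,13); WM=2
i=5 t=17 v=5: → [17,23); WM=2
i=6 t=10 v=2: → [1,16); WM=2
i=7 t=7 v=4: → [1,16); WM=14
i=8 t=18 v=1: → [17,24); WM=14
i=9 t=4 v=4: DROP (t<14-2); WM=14
i=10 t=8 v=7: DROP (t<14-2); WM=14
i=11 t=9 v=8: DROP (t<14-2); WM=15
i=12 t=21 v=1: → [17,27); WM=15
i=13 t=23 v=3: → [17,29); WM=15
i=14 t=23 v=4: → [17,29); WM=15
i=15 t=19 v=2: → [17,29); WM=20
i=16 t=19 v=1: → [17,29); WM=20
i=17 t=23 v=6: → [17,29); WM=20
i=18 t=25 v=9: → [17,31); WM=20
i=19 t=28 v=6: → [17,34); WM=25
i=20 t=26 v=4: → [17,34); WM=25
i=21 t=28 v=7: → [17,34); WM=25
i=22 t=25 v=8: → [17,34); WM=25

[1,16)=5 [17,34)=9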